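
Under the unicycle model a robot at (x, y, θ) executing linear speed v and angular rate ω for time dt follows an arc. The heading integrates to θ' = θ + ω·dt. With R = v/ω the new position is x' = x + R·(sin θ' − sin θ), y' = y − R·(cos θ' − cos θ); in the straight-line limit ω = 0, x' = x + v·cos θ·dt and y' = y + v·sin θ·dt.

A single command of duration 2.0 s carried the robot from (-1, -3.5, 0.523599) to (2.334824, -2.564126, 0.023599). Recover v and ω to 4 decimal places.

Δθ = 0.023599 − 0.523599 = -0.500000
ω = Δθ/dt = -0.500000/2.0 = -0.2500
R = Δx/(sin θ' − sin θ) = -7.0000
v = R·ω = -7.0000·-0.2500 = 1.7500

v = 1.7500, ω = -0.2500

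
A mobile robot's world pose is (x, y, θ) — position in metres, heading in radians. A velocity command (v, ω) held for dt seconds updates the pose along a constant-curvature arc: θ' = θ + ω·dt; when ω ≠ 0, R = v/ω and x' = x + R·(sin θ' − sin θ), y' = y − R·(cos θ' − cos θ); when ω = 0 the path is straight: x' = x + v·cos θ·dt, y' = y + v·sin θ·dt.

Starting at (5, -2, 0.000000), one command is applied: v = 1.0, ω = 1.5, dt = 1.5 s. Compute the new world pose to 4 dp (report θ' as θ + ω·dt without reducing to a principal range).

(5.5187, -0.9146, 2.2500)

θ' = 0.0000 + 1.5·1.5 = 2.2500
R = v/ω = 1.0/1.5 = 0.6667
x' = 5 + 0.6667·(sin 2.2500 − sin 0.0000) = 5.5187
y' = -2 − 0.6667·(cos 2.2500 − cos 0.0000) = -0.9146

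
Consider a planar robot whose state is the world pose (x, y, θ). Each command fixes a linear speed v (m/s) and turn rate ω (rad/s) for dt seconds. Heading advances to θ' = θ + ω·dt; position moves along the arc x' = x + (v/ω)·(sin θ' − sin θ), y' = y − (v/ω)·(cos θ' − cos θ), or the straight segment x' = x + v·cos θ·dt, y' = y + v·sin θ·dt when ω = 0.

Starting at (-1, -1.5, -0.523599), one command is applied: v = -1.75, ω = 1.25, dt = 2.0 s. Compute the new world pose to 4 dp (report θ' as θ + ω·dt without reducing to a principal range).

θ' = -0.5236 + 1.25·2.0 = 1.9764
R = v/ω = -1.75/1.25 = -1.4000
x' = -1 + -1.4000·(sin 1.9764 − sin -0.5236) = -2.9864
y' = -1.5 − -1.4000·(cos 1.9764 − cos -0.5236) = -3.2648

(-2.9864, -3.2648, 1.9764)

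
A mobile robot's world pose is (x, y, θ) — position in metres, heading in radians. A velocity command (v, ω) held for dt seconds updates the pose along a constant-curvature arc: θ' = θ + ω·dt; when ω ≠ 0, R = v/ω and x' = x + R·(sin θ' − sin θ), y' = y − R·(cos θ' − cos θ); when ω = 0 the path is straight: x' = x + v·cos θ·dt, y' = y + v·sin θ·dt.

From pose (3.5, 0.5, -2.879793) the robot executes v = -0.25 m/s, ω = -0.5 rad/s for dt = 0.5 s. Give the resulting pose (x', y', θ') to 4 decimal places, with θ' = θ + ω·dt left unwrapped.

(3.6235, 0.5170, -3.1298)

θ' = -2.8798 + -0.5·0.5 = -3.1298
R = v/ω = -0.25/-0.5 = 0.5000
x' = 3.5 + 0.5000·(sin -3.1298 − sin -2.8798) = 3.6235
y' = 0.5 − 0.5000·(cos -3.1298 − cos -2.8798) = 0.5170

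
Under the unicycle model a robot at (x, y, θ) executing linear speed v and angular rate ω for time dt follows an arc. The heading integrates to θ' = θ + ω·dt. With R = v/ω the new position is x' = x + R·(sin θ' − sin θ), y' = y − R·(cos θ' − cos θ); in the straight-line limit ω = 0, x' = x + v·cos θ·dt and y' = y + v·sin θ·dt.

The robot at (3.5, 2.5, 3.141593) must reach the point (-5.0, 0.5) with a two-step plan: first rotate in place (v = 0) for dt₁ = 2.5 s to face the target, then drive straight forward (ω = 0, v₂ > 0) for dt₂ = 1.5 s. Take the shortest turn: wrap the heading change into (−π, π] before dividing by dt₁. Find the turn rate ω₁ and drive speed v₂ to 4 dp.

ω₁ = 0.0924, v₂ = 5.8214

heading to target = atan2(0.5−2.5, -5−3.5) = -2.9105
Δθ = wrap(-2.9105 − 3.1416) = 0.2311; ω₁ = Δθ/dt₁ = 0.0924
distance = √((-5−3.5)² + (0.5−2.5)²) = 8.7321; v₂ = distance/dt₂ = 5.8214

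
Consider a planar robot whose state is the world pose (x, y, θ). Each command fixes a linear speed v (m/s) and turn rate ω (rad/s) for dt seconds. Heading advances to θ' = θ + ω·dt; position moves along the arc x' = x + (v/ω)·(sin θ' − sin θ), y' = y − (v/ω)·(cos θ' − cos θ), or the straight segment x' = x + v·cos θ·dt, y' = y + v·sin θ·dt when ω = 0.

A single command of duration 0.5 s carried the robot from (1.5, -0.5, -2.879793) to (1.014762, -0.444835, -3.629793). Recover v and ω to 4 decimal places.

v = 1.0000, ω = -1.5000

Δθ = -3.629793 − -2.879793 = -0.750000
ω = Δθ/dt = -0.750000/0.5 = -1.5000
R = Δx/(sin θ' − sin θ) = -0.6667
v = R·ω = -0.6667·-1.5000 = 1.0000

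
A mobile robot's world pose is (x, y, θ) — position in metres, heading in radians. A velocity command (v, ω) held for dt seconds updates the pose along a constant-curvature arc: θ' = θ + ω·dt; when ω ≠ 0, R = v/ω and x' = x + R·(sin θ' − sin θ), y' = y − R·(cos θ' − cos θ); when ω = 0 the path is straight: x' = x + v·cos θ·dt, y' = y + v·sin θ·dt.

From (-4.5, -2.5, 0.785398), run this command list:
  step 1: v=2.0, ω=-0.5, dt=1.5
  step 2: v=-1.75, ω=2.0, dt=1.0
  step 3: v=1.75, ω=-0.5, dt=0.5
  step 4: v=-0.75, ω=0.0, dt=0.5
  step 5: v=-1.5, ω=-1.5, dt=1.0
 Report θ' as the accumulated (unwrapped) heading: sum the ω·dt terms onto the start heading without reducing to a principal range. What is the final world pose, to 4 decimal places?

(-3.4708, -3.3135, 0.2854)

step 1: θ'=0.0354 (R=-4.0000) → pose (-1.8131, -1.3309, 0.0354)
step 2: θ'=2.0354 (R=-0.8750) → pose (-2.5644, -2.5974, 2.0354)
step 3: θ'=1.7854 (R=-3.5000) → pose (-2.8551, -1.7746, 1.7854)
step 4: θ'=1.7854 (straight) → pose (-2.7753, -2.1410, 1.7854)
step 5: θ'=0.2854 (R=1.0000) → pose (-3.4708, -3.3135, 0.2854)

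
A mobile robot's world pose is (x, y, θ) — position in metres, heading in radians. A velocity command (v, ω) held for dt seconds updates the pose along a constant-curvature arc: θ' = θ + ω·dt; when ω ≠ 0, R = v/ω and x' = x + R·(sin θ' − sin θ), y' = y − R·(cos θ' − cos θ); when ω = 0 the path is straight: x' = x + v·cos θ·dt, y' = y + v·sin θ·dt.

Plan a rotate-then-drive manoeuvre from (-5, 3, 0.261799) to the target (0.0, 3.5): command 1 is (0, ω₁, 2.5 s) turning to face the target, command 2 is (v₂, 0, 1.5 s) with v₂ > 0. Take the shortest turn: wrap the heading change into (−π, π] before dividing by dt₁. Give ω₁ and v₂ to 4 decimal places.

ω₁ = -0.0649, v₂ = 3.3500

heading to target = atan2(3.5−3, 0−-5) = 0.0997
Δθ = wrap(0.0997 − 0.2618) = -0.1621; ω₁ = Δθ/dt₁ = -0.0649
distance = √((0−-5)² + (3.5−3)²) = 5.0249; v₂ = distance/dt₂ = 3.3500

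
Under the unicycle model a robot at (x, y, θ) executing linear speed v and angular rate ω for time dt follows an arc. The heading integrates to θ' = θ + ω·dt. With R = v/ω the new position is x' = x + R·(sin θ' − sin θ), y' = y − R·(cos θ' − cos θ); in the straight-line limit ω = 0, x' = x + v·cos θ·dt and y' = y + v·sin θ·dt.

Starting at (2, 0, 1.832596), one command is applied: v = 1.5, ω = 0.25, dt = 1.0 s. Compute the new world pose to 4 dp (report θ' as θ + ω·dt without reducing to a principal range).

(1.4356, 1.3856, 2.0826)

θ' = 1.8326 + 0.25·1.0 = 2.0826
R = v/ω = 1.5/0.25 = 6.0000
x' = 2 + 6.0000·(sin 2.0826 − sin 1.8326) = 1.4356
y' = 0 − 6.0000·(cos 2.0826 − cos 1.8326) = 1.3856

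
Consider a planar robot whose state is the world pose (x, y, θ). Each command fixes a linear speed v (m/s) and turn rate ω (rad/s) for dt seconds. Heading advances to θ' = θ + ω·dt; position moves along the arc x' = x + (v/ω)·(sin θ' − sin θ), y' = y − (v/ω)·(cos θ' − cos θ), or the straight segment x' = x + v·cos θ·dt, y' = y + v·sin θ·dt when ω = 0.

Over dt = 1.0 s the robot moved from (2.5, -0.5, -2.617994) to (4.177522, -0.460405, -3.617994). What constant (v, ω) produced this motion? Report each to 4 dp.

v = -1.7500, ω = -1.0000

Δθ = -3.617994 − -2.617994 = -1.000000
ω = Δθ/dt = -1.000000/1.0 = -1.0000
R = Δx/(sin θ' − sin θ) = 1.7500
v = R·ω = 1.7500·-1.0000 = -1.7500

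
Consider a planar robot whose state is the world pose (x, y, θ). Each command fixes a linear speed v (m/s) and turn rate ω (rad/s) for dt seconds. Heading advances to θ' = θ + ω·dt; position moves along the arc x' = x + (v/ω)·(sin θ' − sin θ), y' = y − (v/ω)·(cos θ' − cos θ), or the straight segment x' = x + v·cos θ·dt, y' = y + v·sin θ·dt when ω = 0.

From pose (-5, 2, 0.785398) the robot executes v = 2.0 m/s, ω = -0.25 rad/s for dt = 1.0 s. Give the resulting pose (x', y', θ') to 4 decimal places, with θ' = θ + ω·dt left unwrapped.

(-3.4246, 3.2237, 0.5354)

θ' = 0.7854 + -0.25·1.0 = 0.5354
R = v/ω = 2.0/-0.25 = -8.0000
x' = -5 + -8.0000·(sin 0.5354 − sin 0.7854) = -3.4246
y' = 2 − -8.0000·(cos 0.5354 − cos 0.7854) = 3.2237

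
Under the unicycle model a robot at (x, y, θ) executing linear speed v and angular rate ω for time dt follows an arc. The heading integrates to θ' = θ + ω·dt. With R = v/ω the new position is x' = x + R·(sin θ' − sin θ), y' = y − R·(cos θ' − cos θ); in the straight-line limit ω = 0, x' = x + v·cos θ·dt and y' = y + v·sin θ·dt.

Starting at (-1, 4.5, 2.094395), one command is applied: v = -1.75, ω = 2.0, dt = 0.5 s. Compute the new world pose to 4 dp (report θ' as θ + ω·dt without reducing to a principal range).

(-0.2835, 4.0635, 3.0944)

θ' = 2.0944 + 2.0·0.5 = 3.0944
R = v/ω = -1.75/2.0 = -0.8750
x' = -1 + -0.8750·(sin 3.0944 − sin 2.0944) = -0.2835
y' = 4.5 − -0.8750·(cos 3.0944 − cos 2.0944) = 4.0635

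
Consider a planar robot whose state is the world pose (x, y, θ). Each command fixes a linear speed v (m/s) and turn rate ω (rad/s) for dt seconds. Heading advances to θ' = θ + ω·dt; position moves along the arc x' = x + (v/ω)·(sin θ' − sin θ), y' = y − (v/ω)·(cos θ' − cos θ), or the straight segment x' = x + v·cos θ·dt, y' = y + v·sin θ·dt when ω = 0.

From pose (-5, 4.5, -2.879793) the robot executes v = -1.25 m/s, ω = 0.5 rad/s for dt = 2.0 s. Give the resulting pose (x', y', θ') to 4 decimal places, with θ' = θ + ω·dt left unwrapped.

(-3.2655, 6.1546, -1.8798)

θ' = -2.8798 + 0.5·2.0 = -1.8798
R = v/ω = -1.25/0.5 = -2.5000
x' = -5 + -2.5000·(sin -1.8798 − sin -2.8798) = -3.2655
y' = 4.5 − -2.5000·(cos -1.8798 − cos -2.8798) = 6.1546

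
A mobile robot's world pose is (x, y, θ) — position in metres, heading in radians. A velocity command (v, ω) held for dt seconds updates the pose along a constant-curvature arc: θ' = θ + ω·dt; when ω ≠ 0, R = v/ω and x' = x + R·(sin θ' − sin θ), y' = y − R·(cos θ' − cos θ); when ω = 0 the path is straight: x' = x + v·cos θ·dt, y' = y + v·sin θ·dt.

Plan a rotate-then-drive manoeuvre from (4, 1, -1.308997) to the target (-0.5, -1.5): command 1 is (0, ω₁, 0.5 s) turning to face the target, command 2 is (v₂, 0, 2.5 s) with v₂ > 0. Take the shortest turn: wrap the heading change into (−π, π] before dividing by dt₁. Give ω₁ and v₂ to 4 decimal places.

ω₁ = -2.6510, v₂ = 2.0591

heading to target = atan2(-1.5−1, -0.5−4) = -2.6345
Δθ = wrap(-2.6345 − -1.3090) = -1.3255; ω₁ = Δθ/dt₁ = -2.6510
distance = √((-0.5−4)² + (-1.5−1)²) = 5.1478; v₂ = distance/dt₂ = 2.0591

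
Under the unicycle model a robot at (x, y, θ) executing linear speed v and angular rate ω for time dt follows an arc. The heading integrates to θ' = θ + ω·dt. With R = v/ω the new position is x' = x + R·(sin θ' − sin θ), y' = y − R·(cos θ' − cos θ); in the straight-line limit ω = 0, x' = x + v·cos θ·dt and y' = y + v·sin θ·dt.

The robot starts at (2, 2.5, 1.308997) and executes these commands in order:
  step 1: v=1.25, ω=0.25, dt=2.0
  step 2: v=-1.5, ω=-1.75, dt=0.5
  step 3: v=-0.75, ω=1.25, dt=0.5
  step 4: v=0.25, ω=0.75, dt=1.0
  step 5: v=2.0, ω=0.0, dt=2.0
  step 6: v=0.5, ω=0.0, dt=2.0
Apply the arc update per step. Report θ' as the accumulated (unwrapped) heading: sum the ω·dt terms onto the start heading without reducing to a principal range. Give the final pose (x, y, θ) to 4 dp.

step 1: θ'=1.8090 (R=5.0000) → pose (2.0292, 4.9739, 1.8090)
step 2: θ'=0.9340 (R=0.8571) → pose (1.8854, 4.2619, 0.9340)
step 3: θ'=1.5590 (R=-0.6000) → pose (1.7678, 3.9122, 1.5590)
step 4: θ'=2.3090 (R=0.3333) → pose (1.6811, 4.1405, 2.3090)
step 5: θ'=2.3090 (straight) → pose (-1.0107, 7.0992, 2.3090)
step 6: θ'=2.3090 (straight) → pose (-1.6837, 7.8389, 2.3090)

(-1.6837, 7.8389, 2.3090)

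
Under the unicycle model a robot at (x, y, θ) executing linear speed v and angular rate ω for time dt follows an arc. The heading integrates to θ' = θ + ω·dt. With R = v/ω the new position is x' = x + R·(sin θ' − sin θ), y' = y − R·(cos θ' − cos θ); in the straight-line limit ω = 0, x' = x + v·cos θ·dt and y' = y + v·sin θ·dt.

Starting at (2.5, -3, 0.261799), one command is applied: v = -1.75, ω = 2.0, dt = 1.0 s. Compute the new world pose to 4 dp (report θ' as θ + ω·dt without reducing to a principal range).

θ' = 0.2618 + 2.0·1.0 = 2.2618
R = v/ω = -1.75/2.0 = -0.8750
x' = 2.5 + -0.8750·(sin 2.2618 − sin 0.2618) = 2.0522
y' = -3 − -0.8750·(cos 2.2618 − cos 0.2618) = -4.4028

(2.0522, -4.4028, 2.2618)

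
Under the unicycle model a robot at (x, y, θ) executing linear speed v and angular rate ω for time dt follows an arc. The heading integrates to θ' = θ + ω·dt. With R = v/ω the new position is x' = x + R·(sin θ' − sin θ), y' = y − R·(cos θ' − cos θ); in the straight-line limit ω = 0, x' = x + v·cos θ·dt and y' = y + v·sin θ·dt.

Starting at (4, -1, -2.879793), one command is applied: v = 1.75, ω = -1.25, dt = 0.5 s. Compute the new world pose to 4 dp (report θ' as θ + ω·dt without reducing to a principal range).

(3.1403, -0.9564, -3.5048)

θ' = -2.8798 + -1.25·0.5 = -3.5048
R = v/ω = 1.75/-1.25 = -1.4000
x' = 4 + -1.4000·(sin -3.5048 − sin -2.8798) = 3.1403
y' = -1 − -1.4000·(cos -3.5048 − cos -2.8798) = -0.9564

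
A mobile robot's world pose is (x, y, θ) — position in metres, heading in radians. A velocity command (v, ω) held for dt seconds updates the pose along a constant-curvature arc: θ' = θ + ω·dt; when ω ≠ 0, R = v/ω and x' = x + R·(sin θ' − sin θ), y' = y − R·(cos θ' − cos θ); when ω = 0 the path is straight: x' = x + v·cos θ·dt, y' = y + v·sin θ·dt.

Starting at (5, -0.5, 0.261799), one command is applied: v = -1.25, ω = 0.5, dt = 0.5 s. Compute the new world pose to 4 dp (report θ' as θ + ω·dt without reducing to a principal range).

(4.4227, -0.7352, 0.5118)

θ' = 0.2618 + 0.5·0.5 = 0.5118
R = v/ω = -1.25/0.5 = -2.5000
x' = 5 + -2.5000·(sin 0.5118 − sin 0.2618) = 4.4227
y' = -0.5 − -2.5000·(cos 0.5118 − cos 0.2618) = -0.7352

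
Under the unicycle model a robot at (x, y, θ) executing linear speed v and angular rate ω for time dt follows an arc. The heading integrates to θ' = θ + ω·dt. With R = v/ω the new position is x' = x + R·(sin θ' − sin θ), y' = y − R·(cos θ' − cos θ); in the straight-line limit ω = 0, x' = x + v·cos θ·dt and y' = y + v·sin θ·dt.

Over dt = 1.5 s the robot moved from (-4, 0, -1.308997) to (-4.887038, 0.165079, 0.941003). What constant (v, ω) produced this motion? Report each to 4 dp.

Δθ = 0.941003 − -1.308997 = 2.250000
ω = Δθ/dt = 2.250000/1.5 = 1.5000
R = Δx/(sin θ' − sin θ) = -0.5000
v = R·ω = -0.5000·1.5000 = -0.7500

v = -0.7500, ω = 1.5000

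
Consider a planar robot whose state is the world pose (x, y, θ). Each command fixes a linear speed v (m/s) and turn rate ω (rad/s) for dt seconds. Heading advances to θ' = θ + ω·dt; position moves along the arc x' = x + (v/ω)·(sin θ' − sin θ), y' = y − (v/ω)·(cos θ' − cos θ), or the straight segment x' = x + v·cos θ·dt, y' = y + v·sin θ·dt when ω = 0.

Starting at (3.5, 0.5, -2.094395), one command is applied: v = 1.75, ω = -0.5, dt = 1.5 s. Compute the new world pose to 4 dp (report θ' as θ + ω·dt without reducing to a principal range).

(1.4939, -1.0966, -2.8444)

θ' = -2.0944 + -0.5·1.5 = -2.8444
R = v/ω = 1.75/-0.5 = -3.5000
x' = 3.5 + -3.5000·(sin -2.8444 − sin -2.0944) = 1.4939
y' = 0.5 − -3.5000·(cos -2.8444 − cos -2.0944) = -1.0966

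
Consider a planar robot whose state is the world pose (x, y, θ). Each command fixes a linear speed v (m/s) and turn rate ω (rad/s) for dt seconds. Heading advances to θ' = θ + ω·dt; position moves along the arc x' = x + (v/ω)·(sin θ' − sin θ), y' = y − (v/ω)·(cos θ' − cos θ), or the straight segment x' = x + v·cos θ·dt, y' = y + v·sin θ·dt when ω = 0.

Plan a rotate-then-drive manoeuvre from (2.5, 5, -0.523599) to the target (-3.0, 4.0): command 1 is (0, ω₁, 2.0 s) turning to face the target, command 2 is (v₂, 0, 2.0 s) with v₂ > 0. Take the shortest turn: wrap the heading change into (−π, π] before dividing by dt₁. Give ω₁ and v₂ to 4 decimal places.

ω₁ = -1.2191, v₂ = 2.7951

heading to target = atan2(4−5, -3−2.5) = -2.9617
Δθ = wrap(-2.9617 − -0.5236) = -2.4381; ω₁ = Δθ/dt₁ = -1.2191
distance = √((-3−2.5)² + (4−5)²) = 5.5902; v₂ = distance/dt₂ = 2.7951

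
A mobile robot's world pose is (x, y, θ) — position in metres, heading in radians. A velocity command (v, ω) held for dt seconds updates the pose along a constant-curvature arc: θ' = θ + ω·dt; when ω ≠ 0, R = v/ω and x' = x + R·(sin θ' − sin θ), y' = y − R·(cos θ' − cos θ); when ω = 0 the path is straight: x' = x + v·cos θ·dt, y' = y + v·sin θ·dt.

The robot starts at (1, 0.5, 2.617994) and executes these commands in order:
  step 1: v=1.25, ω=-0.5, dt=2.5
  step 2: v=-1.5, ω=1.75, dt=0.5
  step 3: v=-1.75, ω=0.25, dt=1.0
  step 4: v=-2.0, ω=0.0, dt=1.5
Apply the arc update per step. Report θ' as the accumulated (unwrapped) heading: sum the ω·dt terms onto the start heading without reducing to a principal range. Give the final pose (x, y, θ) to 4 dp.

(3.6096, -0.5696, 2.4930)

step 1: θ'=1.3680 (R=-2.5000) → pose (-0.1988, 3.1686, 1.3680)
step 2: θ'=2.2430 (R=-0.8571) → pose (-0.0299, 2.4622, 2.2430)
step 3: θ'=2.4930 (R=-7.0000) → pose (1.2188, 1.2426, 2.4930)
step 4: θ'=2.4930 (straight) → pose (3.6096, -0.5696, 2.4930)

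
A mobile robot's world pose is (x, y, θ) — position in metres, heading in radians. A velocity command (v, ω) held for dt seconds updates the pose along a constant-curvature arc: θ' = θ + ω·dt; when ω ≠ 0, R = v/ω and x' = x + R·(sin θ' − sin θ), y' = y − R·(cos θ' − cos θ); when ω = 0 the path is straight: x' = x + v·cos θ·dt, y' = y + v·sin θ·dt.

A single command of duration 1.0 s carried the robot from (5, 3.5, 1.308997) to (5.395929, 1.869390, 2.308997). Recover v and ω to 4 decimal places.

v = -1.7500, ω = 1.0000

Δθ = 2.308997 − 1.308997 = 1.000000
ω = Δθ/dt = 1.000000/1.0 = 1.0000
R = −Δy/(cos θ' − cos θ) = -1.7500
v = R·ω = -1.7500·1.0000 = -1.7500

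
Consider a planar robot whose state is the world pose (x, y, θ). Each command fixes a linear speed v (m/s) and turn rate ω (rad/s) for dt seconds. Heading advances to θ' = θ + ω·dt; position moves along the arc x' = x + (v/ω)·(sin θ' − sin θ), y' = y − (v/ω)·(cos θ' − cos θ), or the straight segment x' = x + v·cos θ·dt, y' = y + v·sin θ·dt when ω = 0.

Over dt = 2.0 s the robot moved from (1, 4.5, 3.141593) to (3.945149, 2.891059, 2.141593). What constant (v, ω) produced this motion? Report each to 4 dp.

v = -1.7500, ω = -0.5000

Δθ = 2.141593 − 3.141593 = -1.000000
ω = Δθ/dt = -1.000000/2.0 = -0.5000
R = Δx/(sin θ' − sin θ) = 3.5000
v = R·ω = 3.5000·-0.5000 = -1.7500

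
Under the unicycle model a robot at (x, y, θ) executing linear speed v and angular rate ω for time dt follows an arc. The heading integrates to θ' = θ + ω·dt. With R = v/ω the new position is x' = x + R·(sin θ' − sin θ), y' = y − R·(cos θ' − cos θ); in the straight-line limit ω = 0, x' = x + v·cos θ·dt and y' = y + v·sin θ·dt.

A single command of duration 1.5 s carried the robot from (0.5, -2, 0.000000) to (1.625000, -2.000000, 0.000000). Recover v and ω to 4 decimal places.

Δθ = 0.000000 − 0.000000 = 0.000000
ω = Δθ/dt = 0.000000/1.5 = 0.0000
ω = 0 → v = (Δx·cos θ + Δy·sin θ)/dt = 0.7500

v = 0.7500, ω = 0.0000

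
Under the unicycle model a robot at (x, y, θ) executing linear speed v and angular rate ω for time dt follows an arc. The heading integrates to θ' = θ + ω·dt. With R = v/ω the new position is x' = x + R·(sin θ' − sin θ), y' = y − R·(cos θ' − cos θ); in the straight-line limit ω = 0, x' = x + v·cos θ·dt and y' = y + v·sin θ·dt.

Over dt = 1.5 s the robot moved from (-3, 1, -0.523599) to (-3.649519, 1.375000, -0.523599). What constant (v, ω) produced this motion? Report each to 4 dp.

v = -0.5000, ω = 0.0000

Δθ = -0.523599 − -0.523599 = 0.000000
ω = Δθ/dt = 0.000000/1.5 = 0.0000
ω = 0 → v = (Δx·cos θ + Δy·sin θ)/dt = -0.5000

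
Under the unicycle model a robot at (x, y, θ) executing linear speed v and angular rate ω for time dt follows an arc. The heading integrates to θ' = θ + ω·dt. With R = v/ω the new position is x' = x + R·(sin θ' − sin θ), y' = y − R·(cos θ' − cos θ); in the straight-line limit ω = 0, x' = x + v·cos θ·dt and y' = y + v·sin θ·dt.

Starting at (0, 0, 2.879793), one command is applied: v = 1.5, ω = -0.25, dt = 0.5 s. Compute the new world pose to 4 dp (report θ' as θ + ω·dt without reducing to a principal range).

θ' = 2.8798 + -0.25·0.5 = 2.7548
R = v/ω = 1.5/-0.25 = -6.0000
x' = 0 + -6.0000·(sin 2.7548 − sin 2.8798) = -0.7104
y' = 0 − -6.0000·(cos 2.7548 − cos 2.8798) = 0.2388

(-0.7104, 0.2388, 2.7548)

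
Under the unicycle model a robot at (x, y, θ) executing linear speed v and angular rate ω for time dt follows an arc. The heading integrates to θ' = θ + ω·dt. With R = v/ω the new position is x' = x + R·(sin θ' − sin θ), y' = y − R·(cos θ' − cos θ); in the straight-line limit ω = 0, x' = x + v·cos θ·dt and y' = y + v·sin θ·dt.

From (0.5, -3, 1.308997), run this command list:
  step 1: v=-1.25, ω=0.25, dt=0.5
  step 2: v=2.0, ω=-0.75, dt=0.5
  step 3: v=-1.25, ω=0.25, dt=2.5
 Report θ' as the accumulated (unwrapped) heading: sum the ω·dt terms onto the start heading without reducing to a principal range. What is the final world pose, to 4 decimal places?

(0.0844, -5.6834, 1.6840)

step 1: θ'=1.4340 (R=-5.0000) → pose (0.3763, -3.6122, 1.4340)
step 2: θ'=1.0590 (R=-2.6667) → pose (0.6931, -2.6699, 1.0590)
step 3: θ'=1.6840 (R=-5.0000) → pose (0.0844, -5.6834, 1.6840)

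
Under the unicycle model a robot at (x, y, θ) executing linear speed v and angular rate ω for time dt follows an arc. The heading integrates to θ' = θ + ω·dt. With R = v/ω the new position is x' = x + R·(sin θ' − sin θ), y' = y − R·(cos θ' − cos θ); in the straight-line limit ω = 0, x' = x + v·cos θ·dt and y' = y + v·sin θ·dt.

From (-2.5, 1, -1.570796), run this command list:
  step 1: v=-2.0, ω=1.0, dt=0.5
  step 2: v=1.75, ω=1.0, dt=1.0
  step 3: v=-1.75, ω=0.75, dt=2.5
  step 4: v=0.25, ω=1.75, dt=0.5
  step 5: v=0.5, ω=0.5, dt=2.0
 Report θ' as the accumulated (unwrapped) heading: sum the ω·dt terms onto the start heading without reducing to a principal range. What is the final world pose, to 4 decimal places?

(-4.8014, -1.7562, 3.6792)

step 1: θ'=-1.0708 (R=-2.0000) → pose (-2.7448, 1.9589, -1.0708)
step 2: θ'=-0.0708 (R=1.7500) → pose (-1.3329, 1.0522, -0.0708)
step 3: θ'=1.8042 (R=-2.3333) → pose (-3.7680, -1.8149, 1.8042)
step 4: θ'=2.6792 (R=0.1429) → pose (-3.8432, -1.7201, 2.6792)
step 5: θ'=3.6792 (R=1.0000) → pose (-4.8014, -1.7562, 3.6792)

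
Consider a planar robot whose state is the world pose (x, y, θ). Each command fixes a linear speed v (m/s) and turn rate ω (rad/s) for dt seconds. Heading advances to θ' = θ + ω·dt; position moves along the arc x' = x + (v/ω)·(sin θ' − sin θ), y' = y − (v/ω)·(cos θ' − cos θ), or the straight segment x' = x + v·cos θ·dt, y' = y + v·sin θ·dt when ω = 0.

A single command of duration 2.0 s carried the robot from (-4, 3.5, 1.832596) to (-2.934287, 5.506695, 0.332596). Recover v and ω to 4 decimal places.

Δθ = 0.332596 − 1.832596 = -1.500000
ω = Δθ/dt = -1.500000/2.0 = -0.7500
R = −Δy/(cos θ' − cos θ) = -1.6667
v = R·ω = -1.6667·-0.7500 = 1.2500

v = 1.2500, ω = -0.7500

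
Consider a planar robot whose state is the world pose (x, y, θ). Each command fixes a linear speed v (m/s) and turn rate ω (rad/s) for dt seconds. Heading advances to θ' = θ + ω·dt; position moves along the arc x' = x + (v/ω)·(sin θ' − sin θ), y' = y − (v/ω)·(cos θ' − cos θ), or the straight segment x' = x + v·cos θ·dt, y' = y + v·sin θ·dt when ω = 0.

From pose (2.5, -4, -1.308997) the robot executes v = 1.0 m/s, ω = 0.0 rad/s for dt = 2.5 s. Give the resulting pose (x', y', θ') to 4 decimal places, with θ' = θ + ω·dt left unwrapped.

θ' = -1.3090 + 0.0·2.5 = -1.3090
ω = 0 → straight: x' = 2.5 + 1.0·cos(-1.3090)·2.5 = 3.1470
y' = -4 + 1.0·sin(-1.3090)·2.5 = -6.4148

(3.1470, -6.4148, -1.3090)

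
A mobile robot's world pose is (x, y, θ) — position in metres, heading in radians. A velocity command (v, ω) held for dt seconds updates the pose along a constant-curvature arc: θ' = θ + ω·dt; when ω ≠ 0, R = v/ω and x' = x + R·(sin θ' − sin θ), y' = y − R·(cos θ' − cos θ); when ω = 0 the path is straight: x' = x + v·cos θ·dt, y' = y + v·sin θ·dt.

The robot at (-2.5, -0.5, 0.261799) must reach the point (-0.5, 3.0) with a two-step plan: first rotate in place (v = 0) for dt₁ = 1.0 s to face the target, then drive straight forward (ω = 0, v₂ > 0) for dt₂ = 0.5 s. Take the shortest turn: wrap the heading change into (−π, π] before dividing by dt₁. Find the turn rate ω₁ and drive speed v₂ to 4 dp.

heading to target = atan2(3−-0.5, -0.5−-2.5) = 1.0517
Δθ = wrap(1.0517 − 0.2618) = 0.7899; ω₁ = Δθ/dt₁ = 0.7899
distance = √((-0.5−-2.5)² + (3−-0.5)²) = 4.0311; v₂ = distance/dt₂ = 8.0623

ω₁ = 0.7899, v₂ = 8.0623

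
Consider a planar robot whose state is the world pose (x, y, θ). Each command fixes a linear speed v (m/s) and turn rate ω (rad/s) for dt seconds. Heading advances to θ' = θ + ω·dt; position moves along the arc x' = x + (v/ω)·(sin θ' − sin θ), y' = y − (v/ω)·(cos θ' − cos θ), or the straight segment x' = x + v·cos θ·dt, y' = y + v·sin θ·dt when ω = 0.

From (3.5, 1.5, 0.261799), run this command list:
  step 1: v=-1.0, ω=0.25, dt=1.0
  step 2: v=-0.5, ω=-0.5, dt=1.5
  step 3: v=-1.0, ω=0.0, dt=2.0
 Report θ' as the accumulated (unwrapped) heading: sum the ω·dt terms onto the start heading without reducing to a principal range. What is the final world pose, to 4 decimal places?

step 1: θ'=0.5118 (R=-4.0000) → pose (2.5763, 1.1238, 0.5118)
step 2: θ'=-0.2382 (R=1.0000) → pose (1.8506, 1.0239, -0.2382)
step 3: θ'=-0.2382 (straight) → pose (-0.0929, 1.4958, -0.2382)

(-0.0929, 1.4958, -0.2382)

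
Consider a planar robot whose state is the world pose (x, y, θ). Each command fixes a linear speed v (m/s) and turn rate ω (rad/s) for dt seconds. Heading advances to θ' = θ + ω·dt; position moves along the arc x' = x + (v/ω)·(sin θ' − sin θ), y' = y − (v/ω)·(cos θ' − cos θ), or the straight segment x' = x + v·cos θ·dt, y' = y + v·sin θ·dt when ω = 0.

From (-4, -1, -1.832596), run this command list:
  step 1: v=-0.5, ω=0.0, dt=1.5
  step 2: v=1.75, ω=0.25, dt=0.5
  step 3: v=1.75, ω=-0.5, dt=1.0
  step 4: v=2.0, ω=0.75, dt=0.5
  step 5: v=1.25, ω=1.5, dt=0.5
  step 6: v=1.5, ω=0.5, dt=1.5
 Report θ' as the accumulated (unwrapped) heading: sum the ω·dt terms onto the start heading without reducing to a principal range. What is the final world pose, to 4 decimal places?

(-3.3251, -5.6671, -0.3326)

step 1: θ'=-1.8326 (straight) → pose (-3.8059, -0.2756, -1.8326)
step 2: θ'=-1.7076 (R=7.0000) → pose (-3.9790, -1.1327, -1.7076)
step 3: θ'=-2.2076 (R=-3.5000) → pose (-4.6323, -2.7366, -2.2076)
step 4: θ'=-1.8326 (R=2.6667) → pose (-5.0641, -3.6320, -1.8326)
step 5: θ'=-1.0826 (R=0.8333) → pose (-4.9951, -4.2386, -1.0826)
step 6: θ'=-0.3326 (R=3.0000) → pose (-3.3251, -5.6671, -0.3326)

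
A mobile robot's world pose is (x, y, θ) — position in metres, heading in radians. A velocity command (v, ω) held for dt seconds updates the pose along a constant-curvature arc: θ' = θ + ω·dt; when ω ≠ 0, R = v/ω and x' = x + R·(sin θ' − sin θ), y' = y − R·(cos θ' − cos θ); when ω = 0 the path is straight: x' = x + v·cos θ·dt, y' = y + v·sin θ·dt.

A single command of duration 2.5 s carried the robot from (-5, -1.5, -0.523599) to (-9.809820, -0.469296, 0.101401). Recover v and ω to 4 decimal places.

v = -2.0000, ω = 0.2500

Δθ = 0.101401 − -0.523599 = 0.625000
ω = Δθ/dt = 0.625000/2.5 = 0.2500
R = Δx/(sin θ' − sin θ) = -8.0000
v = R·ω = -8.0000·0.2500 = -2.0000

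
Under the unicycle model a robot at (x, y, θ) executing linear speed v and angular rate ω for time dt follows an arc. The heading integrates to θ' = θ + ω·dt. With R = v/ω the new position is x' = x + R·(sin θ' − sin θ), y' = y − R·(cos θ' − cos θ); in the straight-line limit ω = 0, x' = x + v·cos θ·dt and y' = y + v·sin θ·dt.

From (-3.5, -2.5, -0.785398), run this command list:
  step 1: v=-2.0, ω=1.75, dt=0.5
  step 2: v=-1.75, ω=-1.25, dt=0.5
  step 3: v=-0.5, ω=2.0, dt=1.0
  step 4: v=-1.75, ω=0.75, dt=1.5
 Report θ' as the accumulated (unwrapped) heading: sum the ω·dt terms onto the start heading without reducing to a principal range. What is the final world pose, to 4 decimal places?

(-4.5294, -4.4022, 2.5896)

step 1: θ'=0.0896 (R=-1.1429) → pose (-4.4104, -2.1698, 0.0896)
step 2: θ'=-0.5354 (R=1.4000) → pose (-5.2499, -1.9796, -0.5354)
step 3: θ'=1.4646 (R=-0.2500) → pose (-5.6261, -2.1681, 1.4646)
step 4: θ'=2.5896 (R=-2.3333) → pose (-4.5294, -4.4022, 2.5896)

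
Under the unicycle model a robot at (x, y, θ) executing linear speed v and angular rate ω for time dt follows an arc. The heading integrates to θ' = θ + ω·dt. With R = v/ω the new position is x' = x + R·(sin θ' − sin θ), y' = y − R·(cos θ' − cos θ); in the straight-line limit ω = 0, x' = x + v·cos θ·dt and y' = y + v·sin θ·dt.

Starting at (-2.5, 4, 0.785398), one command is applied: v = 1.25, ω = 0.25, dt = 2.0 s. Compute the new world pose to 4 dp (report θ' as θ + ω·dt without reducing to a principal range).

θ' = 0.7854 + 0.25·2.0 = 1.2854
R = v/ω = 1.25/0.25 = 5.0000
x' = -2.5 + 5.0000·(sin 1.2854 − sin 0.7854) = -1.2378
y' = 4 − 5.0000·(cos 1.2854 − cos 0.7854) = 6.1278

(-1.2378, 6.1278, 1.2854)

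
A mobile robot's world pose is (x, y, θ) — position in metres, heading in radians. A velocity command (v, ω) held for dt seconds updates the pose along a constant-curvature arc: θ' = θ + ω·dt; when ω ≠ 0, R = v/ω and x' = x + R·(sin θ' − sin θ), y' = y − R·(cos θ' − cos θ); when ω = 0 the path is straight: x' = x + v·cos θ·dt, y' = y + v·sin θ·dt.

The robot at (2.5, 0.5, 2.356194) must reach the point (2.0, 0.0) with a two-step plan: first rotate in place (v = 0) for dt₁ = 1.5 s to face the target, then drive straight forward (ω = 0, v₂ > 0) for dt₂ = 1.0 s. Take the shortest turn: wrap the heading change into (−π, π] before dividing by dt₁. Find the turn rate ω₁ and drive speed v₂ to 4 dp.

heading to target = atan2(0−0.5, 2−2.5) = -2.3562
Δθ = wrap(-2.3562 − 2.3562) = 1.5708; ω₁ = Δθ/dt₁ = 1.0472
distance = √((2−2.5)² + (0−0.5)²) = 0.7071; v₂ = distance/dt₂ = 0.7071

ω₁ = 1.0472, v₂ = 0.7071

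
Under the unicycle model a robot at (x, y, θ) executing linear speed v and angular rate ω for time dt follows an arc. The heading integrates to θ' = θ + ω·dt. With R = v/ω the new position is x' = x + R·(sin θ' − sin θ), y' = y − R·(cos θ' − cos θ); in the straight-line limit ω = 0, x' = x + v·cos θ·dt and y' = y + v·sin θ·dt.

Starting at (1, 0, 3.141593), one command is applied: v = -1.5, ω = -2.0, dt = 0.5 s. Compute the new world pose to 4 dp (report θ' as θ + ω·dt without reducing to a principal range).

(1.6311, -0.3448, 2.1416)

θ' = 3.1416 + -2.0·0.5 = 2.1416
R = v/ω = -1.5/-2.0 = 0.7500
x' = 1 + 0.7500·(sin 2.1416 − sin 3.1416) = 1.6311
y' = 0 − 0.7500·(cos 2.1416 − cos 3.1416) = -0.3448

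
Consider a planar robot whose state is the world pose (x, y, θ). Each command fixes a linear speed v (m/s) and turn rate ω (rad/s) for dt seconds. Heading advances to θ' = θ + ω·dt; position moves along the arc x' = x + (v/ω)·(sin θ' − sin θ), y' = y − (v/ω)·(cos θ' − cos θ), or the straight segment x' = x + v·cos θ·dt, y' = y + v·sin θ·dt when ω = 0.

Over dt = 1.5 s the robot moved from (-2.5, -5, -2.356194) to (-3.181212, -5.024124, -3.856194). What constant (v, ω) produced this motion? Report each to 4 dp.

Δθ = -3.856194 − -2.356194 = -1.500000
ω = Δθ/dt = -1.500000/1.5 = -1.0000
R = Δx/(sin θ' − sin θ) = -0.5000
v = R·ω = -0.5000·-1.0000 = 0.5000

v = 0.5000, ω = -1.0000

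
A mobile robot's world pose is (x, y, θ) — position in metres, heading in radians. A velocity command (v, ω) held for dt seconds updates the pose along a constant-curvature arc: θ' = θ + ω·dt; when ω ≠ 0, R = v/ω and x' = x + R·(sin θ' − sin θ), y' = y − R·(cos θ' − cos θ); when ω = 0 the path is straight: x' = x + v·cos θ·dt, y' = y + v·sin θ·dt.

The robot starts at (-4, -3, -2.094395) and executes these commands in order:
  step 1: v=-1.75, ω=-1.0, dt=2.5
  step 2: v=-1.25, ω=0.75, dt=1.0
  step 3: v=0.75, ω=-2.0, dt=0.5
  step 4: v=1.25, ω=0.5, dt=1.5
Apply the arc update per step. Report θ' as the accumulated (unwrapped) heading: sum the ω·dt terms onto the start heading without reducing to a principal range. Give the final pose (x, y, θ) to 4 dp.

(-0.7388, -2.6315, -4.0944)

step 1: θ'=-4.5944 (R=1.7500) → pose (-0.7466, -3.6690, -4.5944)
step 2: θ'=-3.8444 (R=-1.6667) → pose (-0.1688, -4.7445, -3.8444)
step 3: θ'=-4.8444 (R=-0.3750) → pose (-0.2982, -4.4090, -4.8444)
step 4: θ'=-4.0944 (R=2.5000) → pose (-0.7388, -2.6315, -4.0944)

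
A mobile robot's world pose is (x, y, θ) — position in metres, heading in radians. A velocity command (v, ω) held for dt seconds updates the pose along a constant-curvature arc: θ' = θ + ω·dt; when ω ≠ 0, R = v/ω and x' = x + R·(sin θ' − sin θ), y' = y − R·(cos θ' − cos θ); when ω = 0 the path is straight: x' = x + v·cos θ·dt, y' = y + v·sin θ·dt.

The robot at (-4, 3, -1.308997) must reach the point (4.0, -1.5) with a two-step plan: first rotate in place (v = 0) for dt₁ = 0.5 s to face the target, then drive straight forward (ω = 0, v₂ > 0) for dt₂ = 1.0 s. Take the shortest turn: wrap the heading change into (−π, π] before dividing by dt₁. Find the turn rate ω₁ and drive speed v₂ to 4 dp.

ω₁ = 1.5932, v₂ = 9.1788

heading to target = atan2(-1.5−3, 4−-4) = -0.5124
Δθ = wrap(-0.5124 − -1.3090) = 0.7966; ω₁ = Δθ/dt₁ = 1.5932
distance = √((4−-4)² + (-1.5−3)²) = 9.1788; v₂ = distance/dt₂ = 9.1788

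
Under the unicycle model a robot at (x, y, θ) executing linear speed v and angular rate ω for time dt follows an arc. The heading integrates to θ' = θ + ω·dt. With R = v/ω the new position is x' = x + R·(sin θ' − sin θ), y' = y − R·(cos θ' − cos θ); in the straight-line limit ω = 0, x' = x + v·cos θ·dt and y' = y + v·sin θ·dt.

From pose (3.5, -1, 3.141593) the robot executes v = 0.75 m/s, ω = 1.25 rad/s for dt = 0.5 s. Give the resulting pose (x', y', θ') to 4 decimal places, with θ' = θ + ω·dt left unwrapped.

(3.1489, -1.1134, 3.7666)

θ' = 3.1416 + 1.25·0.5 = 3.7666
R = v/ω = 0.75/1.25 = 0.6000
x' = 3.5 + 0.6000·(sin 3.7666 − sin 3.1416) = 3.1489
y' = -1 − 0.6000·(cos 3.7666 − cos 3.1416) = -1.1134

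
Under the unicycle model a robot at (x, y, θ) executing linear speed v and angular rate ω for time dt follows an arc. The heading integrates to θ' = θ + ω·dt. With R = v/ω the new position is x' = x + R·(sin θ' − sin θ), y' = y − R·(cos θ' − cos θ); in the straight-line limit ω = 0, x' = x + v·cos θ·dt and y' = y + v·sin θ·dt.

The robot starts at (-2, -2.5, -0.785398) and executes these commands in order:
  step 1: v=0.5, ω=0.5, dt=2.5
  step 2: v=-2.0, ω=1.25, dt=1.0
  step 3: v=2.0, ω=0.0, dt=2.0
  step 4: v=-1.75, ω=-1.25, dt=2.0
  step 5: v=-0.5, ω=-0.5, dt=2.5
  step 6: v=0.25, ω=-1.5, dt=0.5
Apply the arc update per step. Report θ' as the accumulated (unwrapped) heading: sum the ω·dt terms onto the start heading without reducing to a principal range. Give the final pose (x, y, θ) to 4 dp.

(-4.9379, -0.5048, -2.7854)

step 1: θ'=0.4646 (R=1.0000) → pose (-0.8448, -2.6869, 0.4646)
step 2: θ'=1.7146 (R=-1.6000) → pose (-1.7114, -4.3466, 1.7146)
step 3: θ'=1.7146 (straight) → pose (-2.2846, -0.3879, 1.7146)
step 4: θ'=-0.7854 (R=1.4000) → pose (-4.6601, -1.5785, -0.7854)
step 5: θ'=-2.0354 (R=1.0000) → pose (-4.8470, -0.4233, -2.0354)
step 6: θ'=-2.7854 (R=-0.1667) → pose (-4.9379, -0.5048, -2.7854)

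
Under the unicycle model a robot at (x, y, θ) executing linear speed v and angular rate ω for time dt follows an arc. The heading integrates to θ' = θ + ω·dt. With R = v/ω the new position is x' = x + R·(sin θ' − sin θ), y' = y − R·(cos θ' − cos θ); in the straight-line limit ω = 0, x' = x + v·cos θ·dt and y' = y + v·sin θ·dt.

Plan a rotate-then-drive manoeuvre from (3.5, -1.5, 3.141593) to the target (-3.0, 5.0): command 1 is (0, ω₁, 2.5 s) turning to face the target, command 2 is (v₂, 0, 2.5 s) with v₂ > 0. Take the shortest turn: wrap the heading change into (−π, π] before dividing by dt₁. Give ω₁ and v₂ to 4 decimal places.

ω₁ = -0.3142, v₂ = 3.6770

heading to target = atan2(5−-1.5, -3−3.5) = 2.3562
Δθ = wrap(2.3562 − 3.1416) = -0.7854; ω₁ = Δθ/dt₁ = -0.3142
distance = √((-3−3.5)² + (5−-1.5)²) = 9.1924; v₂ = distance/dt₂ = 3.6770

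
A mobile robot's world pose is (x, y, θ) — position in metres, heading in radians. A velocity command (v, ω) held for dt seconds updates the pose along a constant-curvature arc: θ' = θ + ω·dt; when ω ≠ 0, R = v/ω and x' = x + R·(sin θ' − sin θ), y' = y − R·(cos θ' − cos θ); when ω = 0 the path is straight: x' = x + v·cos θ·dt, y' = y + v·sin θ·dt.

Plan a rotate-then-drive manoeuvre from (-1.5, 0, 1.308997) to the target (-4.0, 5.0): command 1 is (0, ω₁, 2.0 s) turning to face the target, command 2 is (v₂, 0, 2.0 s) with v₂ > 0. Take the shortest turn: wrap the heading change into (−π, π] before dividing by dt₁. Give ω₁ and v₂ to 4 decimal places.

ω₁ = 0.3627, v₂ = 2.7951

heading to target = atan2(5−0, -4−-1.5) = 2.0344
Δθ = wrap(2.0344 − 1.3090) = 0.7254; ω₁ = Δθ/dt₁ = 0.3627
distance = √((-4−-1.5)² + (5−0)²) = 5.5902; v₂ = distance/dt₂ = 2.7951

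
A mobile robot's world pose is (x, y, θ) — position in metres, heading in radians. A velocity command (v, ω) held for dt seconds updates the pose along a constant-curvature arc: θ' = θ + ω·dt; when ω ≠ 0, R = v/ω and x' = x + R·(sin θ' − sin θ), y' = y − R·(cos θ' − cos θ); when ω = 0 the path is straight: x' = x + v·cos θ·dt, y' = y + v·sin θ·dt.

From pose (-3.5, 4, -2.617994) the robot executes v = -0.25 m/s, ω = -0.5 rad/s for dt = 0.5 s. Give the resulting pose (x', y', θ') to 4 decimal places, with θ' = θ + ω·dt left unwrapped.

(-3.3851, 4.0484, -2.8680)

θ' = -2.6180 + -0.5·0.5 = -2.8680
R = v/ω = -0.25/-0.5 = 0.5000
x' = -3.5 + 0.5000·(sin -2.8680 − sin -2.6180) = -3.3851
y' = 4 − 0.5000·(cos -2.8680 − cos -2.6180) = 4.0484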